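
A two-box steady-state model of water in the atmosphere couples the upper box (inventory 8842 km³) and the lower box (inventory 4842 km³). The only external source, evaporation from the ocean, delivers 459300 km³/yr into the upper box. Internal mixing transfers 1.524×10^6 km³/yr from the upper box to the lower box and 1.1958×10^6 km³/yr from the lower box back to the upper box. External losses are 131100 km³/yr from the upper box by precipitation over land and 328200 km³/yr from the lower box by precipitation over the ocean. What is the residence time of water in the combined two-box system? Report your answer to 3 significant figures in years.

For the system as a whole, the A↔B exchange is internal and contributes nothing to the throughput; only the external sinks remove mass.
M_total = 8842 + 4842 = 13684 km³.
ΣF_external_out = 131100 + 328200 = 459300 km³/yr.
τ = M_total / ΣF_ext = 13684 / 459300 = 0.02979 yr.

0.0298 yr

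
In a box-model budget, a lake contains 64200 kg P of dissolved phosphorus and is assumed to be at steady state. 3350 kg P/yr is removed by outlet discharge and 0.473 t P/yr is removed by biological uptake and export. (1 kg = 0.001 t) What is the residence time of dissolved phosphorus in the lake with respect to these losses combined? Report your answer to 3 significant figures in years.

Convert the biological uptake and export flux: 0.473 t P/yr = 473.0 kg P/yr.
Total removal = 3350 + 473.0 = 3823.0 kg P/yr.
τ = M / ΣF_out = 64200 / 3823.0 = 16.79 yr.

16.8 yr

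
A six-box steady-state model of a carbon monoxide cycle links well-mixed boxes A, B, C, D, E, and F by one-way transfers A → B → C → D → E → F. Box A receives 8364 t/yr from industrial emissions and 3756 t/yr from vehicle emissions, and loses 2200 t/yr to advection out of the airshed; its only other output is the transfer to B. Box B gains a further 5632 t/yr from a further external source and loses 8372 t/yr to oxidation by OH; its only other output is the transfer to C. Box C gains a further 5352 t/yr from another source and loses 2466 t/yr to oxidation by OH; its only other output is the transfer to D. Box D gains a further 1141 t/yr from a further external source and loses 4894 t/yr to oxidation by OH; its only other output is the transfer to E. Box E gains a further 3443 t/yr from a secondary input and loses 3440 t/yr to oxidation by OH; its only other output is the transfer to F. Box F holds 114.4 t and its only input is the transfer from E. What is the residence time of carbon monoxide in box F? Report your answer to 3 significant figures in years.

Box A: F(A→B) = (8364 + 3756) − 2200 = 9920.0 t/yr.
Box B: F(B→C) = (9920.0 + 5632) − 8372 = 7180.0 t/yr.
Box C: F(C→D) = (7180.0 + 5352) − 2466 = 10066 t/yr.
Box D: F(D→E) = (10066 + 1141) − 4894 = 6313.0 t/yr.
Box E: F(E→F) = (6313.0 + 3443) − 3440 = 6316.0 t/yr.
Box F throughput = its input = 6316.0 t/yr; τ = 114.4 / 6316.0 = 0.01811 yr.

0.0181 yr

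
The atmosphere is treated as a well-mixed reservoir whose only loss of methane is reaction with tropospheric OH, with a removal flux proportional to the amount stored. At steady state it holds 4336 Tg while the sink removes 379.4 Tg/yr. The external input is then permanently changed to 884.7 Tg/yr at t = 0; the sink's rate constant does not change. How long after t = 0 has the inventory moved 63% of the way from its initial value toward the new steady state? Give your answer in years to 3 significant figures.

11.4 yr

τ = M₀/F₀ = 4336/379.4 = 11.43 yr.
The remaining gap fraction is e^(−t/τ); 63% covered ⇒ e^(−t/τ) = 0.370.
t = −τ ln(0.370) = 11.43 × 0.9943 = 11.36 yr.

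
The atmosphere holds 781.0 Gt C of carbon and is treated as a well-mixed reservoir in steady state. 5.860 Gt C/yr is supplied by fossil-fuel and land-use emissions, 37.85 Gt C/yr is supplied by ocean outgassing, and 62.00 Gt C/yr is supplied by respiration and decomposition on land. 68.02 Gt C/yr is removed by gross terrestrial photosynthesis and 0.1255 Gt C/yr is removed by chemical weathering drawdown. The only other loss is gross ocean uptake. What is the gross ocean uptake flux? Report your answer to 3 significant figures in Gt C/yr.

At steady state ΣF_in = ΣF_out.
ΣF_in = 5.860 + 37.85 + 62.00 = 105.71 Gt C/yr.
Gross ocean uptake flux = ΣF_in − (68.02 + 0.1255) = 105.71 − 68.15 = 37.56 Gt C/yr.

37.6 Gt C/yr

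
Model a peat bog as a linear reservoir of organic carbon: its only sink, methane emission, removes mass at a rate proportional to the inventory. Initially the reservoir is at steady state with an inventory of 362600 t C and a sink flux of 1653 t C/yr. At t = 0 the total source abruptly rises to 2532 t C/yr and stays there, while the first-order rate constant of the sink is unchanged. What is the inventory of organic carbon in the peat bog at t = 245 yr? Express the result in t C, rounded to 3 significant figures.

492000 t C

τ = M₀/F₀ = 362600/1653 = 219.4 yr; rate constant k = 1/τ.
New steady state M_∞ = F₁/k = F₁·τ = 2532 × 219.4 = 555420 t C.
M(t) = M_∞ + (M₀ − M_∞)·e^(−t/τ); t/τ = 245/219.4 = 1.117, so e^(−t/τ) = 0.3273.
M(t) = 555420 − 192800 × 0.3273 = 492310 t C.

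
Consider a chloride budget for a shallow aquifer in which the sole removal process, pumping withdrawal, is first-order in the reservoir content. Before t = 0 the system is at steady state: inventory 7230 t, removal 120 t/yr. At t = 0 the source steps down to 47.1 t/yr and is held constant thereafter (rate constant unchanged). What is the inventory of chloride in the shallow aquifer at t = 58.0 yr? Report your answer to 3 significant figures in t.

4520 t

τ = M₀/F₀ = 7230/120 = 60.25 yr; rate constant k = 1/τ.
New steady state M_∞ = F₁/k = F₁·τ = 47.1 × 60.25 = 2837.8 t.
M(t) = M_∞ + (M₀ − M_∞)·e^(−t/τ); t/τ = 58.0/60.25 = 0.9627, so e^(−t/τ) = 0.3819.
M(t) = 2837.8 + 4392 × 0.3819 = 4515.1 t.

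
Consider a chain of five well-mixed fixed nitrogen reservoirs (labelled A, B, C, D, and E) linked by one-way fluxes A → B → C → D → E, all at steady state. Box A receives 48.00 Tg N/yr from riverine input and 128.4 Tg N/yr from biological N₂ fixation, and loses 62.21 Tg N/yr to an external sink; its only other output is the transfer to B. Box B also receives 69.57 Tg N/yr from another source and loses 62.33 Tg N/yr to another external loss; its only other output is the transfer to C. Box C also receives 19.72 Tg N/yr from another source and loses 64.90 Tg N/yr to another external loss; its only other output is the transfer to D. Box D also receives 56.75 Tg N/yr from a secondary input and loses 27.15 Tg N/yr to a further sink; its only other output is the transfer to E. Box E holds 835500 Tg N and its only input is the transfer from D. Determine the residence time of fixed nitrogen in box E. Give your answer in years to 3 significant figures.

7890 yr

Box A: F(A→B) = (48.00 + 128.4) − 62.21 = 114.19 Tg N/yr.
Box B: F(B→C) = (114.19 + 69.57) − 62.33 = 121.43 Tg N/yr.
Box C: F(C→D) = (121.43 + 19.72) − 64.90 = 76.250 Tg N/yr.
Box D: F(D→E) = (76.250 + 56.75) − 27.15 = 105.85 Tg N/yr.
Box E throughput = its input = 105.85 Tg N/yr; τ = 835500 / 105.85 = 7893 yr.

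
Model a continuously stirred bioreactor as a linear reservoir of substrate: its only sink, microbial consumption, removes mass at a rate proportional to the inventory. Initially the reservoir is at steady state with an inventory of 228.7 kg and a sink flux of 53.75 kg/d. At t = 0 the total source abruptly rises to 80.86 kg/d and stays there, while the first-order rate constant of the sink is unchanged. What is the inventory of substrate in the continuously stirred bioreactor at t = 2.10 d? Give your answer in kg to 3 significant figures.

274 kg

The sink rate constant is k = F₀/M₀ = 53.75/228.7 = 0.2350 d⁻¹.
Solving dM/dt = F₁ − kM with M(0) = M₀ gives M(t) = F₁/k + (M₀ − F₁/k)·e^(−kt).
F₁/k = 80.86/0.2350 = 344.05 kg; kt = 0.2350 × 2.10 = 0.4936, e^(−kt) = 0.6105.
M(2.10) = 344.05 + (228.7 − 344.05) × 0.6105 = 344.05 − 70.42 = 273.63 kg.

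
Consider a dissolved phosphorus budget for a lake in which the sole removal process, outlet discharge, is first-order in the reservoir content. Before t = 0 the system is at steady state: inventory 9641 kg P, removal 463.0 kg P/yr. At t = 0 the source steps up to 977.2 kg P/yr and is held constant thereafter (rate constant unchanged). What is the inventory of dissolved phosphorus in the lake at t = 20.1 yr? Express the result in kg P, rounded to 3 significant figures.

16300 kg P

τ = M₀/F₀ = 9641/463.0 = 20.82 yr; rate constant k = 1/τ.
New steady state M_∞ = F₁/k = F₁·τ = 977.2 × 20.82 = 20348 kg P.
M(t) = M_∞ + (M₀ − M_∞)·e^(−t/τ); t/τ = 20.1/20.82 = 0.9653, so e^(−t/τ) = 0.3809.
M(t) = 20348 − 10710 × 0.3809 = 16270 kg P.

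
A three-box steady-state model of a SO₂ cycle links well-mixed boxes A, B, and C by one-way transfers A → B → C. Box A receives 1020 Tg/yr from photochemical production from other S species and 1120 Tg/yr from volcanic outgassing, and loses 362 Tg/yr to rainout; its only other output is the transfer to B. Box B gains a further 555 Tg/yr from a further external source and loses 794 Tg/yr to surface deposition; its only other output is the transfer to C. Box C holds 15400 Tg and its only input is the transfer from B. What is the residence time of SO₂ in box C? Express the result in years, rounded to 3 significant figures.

10.0 yr

Box A: F(A→B) = (1020 + 1120) − 362 = 1778.0 Tg/yr.
Box B: F(B→C) = (1778.0 + 555) − 794 = 1539.0 Tg/yr.
Box C throughput = its input = 1539.0 Tg/yr; τ = 15400 / 1539.0 = 10.01 yr.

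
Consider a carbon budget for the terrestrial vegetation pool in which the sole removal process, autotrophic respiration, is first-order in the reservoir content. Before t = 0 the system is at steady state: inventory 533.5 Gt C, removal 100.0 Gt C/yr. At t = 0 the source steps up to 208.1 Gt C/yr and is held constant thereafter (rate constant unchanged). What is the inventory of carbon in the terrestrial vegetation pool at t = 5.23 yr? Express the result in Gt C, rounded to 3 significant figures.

The sink rate constant is k = F₀/M₀ = 100.0/533.5 = 0.1874 yr⁻¹.
Solving dM/dt = F₁ − kM with M(0) = M₀ gives M(t) = F₁/k + (M₀ − F₁/k)·e^(−kt).
F₁/k = 208.1/0.1874 = 1110.2 Gt C; kt = 0.1874 × 5.23 = 0.9803, e^(−kt) = 0.3752.
M(5.23) = 1110.2 + (533.5 − 1110.2) × 0.3752 = 1110.2 − 216.4 = 893.84 Gt C.

894 Gt C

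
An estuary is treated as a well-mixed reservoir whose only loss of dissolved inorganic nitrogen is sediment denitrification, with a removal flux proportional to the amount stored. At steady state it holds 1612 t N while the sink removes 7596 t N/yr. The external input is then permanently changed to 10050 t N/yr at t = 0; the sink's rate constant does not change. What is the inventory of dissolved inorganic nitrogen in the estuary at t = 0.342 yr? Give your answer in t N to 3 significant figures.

2030 t N

τ = M₀/F₀ = 1612/7596 = 0.2122 yr; rate constant k = 1/τ.
New steady state M_∞ = F₁/k = F₁·τ = 10050 × 0.2122 = 2132.8 t N.
M(t) = M_∞ + (M₀ − M_∞)·e^(−t/τ); t/τ = 0.342/0.2122 = 1.612, so e^(−t/τ) = 0.1996.
M(t) = 2132.8 − 520.8 × 0.1996 = 2028.8 t N.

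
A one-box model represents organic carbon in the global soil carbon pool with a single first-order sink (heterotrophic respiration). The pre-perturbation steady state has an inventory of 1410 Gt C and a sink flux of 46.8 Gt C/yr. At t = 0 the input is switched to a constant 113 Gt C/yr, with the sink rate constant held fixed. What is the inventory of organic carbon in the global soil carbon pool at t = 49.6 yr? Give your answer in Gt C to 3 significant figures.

τ = M₀/F₀ = 1410/46.8 = 30.13 yr; rate constant k = 1/τ.
New steady state M_∞ = F₁/k = F₁·τ = 113 × 30.13 = 3404.5 Gt C.
M(t) = M_∞ + (M₀ − M_∞)·e^(−t/τ); t/τ = 49.6/30.13 = 1.646, so e^(−t/τ) = 0.1928.
M(t) = 3404.5 − 1994 × 0.1928 = 3020.0 Gt C.

3020 Gt C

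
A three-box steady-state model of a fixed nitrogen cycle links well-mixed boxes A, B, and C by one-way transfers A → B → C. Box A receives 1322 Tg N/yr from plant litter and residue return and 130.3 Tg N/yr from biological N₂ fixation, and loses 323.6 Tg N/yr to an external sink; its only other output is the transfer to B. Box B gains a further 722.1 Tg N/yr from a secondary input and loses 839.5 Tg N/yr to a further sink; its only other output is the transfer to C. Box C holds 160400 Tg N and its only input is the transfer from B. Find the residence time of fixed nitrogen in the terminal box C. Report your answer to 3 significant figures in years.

159 yr

Box A: F(A→B) = (1322 + 130.3) − 323.6 = 1128.7 Tg N/yr.
Box B: F(B→C) = (1128.7 + 722.1) − 839.5 = 1011.3 Tg N/yr.
Box C throughput = its input = 1011.3 Tg N/yr; τ = 160400 / 1011.3 = 158.6 yr.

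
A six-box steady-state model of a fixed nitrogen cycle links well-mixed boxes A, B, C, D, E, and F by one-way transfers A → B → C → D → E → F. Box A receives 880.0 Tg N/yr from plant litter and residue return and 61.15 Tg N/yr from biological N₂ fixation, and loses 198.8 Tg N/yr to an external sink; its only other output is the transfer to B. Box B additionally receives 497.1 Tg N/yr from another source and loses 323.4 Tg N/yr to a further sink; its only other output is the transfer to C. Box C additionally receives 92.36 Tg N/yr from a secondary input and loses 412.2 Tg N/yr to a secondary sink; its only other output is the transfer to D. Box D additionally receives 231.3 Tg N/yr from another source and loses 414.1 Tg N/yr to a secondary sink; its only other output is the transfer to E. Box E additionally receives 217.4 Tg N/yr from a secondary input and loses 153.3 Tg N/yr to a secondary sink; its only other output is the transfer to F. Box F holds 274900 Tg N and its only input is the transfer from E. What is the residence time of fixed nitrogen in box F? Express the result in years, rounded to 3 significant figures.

Box A: F(A→B) = (880.0 + 61.15) − 198.8 = 742.35 Tg N/yr.
Box B: F(B→C) = (742.35 + 497.1) − 323.4 = 916.05 Tg N/yr.
Box C: F(C→D) = (916.05 + 92.36) − 412.2 = 596.21 Tg N/yr.
Box D: F(D→E) = (596.21 + 231.3) − 414.1 = 413.41 Tg N/yr.
Box E: F(E→F) = (413.41 + 217.4) − 153.3 = 477.51 Tg N/yr.
Box F throughput = its input = 477.51 Tg N/yr; τ = 274900 / 477.51 = 575.7 yr.

576 yr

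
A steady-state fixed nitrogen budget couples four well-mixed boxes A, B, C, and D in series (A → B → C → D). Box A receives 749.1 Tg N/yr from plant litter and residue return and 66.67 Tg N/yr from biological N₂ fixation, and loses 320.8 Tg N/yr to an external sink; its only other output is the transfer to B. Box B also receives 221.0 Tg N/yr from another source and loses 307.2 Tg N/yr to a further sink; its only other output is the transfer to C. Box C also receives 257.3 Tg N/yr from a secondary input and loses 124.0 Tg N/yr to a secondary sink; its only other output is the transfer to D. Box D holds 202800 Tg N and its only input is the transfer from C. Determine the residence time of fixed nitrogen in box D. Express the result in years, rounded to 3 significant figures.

Box A: F(A→B) = (749.1 + 66.67) − 320.8 = 494.97 Tg N/yr.
Box B: F(B→C) = (494.97 + 221.0) − 307.2 = 408.77 Tg N/yr.
Box C: F(C→D) = (408.77 + 257.3) − 124.0 = 542.07 Tg N/yr.
Box D throughput = its input = 542.07 Tg N/yr; τ = 202800 / 542.07 = 374.1 yr.

374 yr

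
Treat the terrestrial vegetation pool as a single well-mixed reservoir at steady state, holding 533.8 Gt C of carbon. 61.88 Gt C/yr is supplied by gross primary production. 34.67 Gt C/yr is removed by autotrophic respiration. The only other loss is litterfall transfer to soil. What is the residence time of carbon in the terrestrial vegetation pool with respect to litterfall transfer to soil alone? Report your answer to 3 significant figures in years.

At steady state ΣF_in = ΣF_out.
ΣF_in = 61.880 Gt C/yr.
Litterfall transfer to soil flux = ΣF_in − (34.67) = 61.880 − 34.67 = 27.21 Gt C/yr.
τ = M / F = 533.8 / 27.21 = 19.62 yr.

19.6 yr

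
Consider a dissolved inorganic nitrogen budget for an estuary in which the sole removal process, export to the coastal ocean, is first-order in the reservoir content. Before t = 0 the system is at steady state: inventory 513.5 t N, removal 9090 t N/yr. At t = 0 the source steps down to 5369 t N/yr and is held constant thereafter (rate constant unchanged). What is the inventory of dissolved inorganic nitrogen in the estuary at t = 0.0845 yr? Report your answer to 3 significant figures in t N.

350 t N

τ = M₀/F₀ = 513.5/9090 = 0.05649 yr; rate constant k = 1/τ.
New steady state M_∞ = F₁/k = F₁·τ = 5369 × 0.05649 = 303.30 t N.
M(t) = M_∞ + (M₀ − M_∞)·e^(−t/τ); t/τ = 0.0845/0.05649 = 1.496, so e^(−t/τ) = 0.2241.
M(t) = 303.30 + 210.2 × 0.2241 = 350.40 t N.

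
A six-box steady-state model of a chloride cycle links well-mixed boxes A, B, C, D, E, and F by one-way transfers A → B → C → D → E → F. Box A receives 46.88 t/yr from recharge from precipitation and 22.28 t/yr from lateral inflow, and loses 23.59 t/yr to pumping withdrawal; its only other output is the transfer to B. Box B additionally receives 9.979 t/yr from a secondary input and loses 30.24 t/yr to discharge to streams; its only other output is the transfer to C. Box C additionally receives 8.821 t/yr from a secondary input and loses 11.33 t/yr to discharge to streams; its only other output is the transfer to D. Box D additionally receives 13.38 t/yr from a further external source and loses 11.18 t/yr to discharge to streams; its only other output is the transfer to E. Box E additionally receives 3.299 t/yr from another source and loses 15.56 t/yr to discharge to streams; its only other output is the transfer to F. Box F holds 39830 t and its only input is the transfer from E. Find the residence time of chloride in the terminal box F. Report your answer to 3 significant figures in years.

3130 yr

Box A: F(A→B) = (46.88 + 22.28) − 23.59 = 45.570 t/yr.
Box B: F(B→C) = (45.570 + 9.979) − 30.24 = 25.309 t/yr.
Box C: F(C→D) = (25.309 + 8.821) − 11.33 = 22.800 t/yr.
Box D: F(D→E) = (22.800 + 13.38) − 11.18 = 25.000 t/yr.
Box E: F(E→F) = (25.000 + 3.299) − 15.56 = 12.739 t/yr.
Box F throughput = its input = 12.739 t/yr; τ = 39830 / 12.739 = 3127 yr.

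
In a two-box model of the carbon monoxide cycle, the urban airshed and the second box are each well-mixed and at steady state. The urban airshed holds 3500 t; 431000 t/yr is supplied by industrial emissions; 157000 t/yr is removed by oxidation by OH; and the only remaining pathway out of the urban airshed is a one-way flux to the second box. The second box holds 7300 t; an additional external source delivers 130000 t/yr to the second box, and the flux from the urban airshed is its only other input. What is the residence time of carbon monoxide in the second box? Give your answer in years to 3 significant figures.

Balance the urban airshed: ΣF_in = 431000 t/yr.
Flux to the second box = ΣF_in − (157000) = 274000 t/yr.
Total input to the second box = 274000 + 130000 = 404000 t/yr; at steady state this equals its total output.
τ = M / F = 7300 / 404000 = 0.01807 yr.

0.0181 yr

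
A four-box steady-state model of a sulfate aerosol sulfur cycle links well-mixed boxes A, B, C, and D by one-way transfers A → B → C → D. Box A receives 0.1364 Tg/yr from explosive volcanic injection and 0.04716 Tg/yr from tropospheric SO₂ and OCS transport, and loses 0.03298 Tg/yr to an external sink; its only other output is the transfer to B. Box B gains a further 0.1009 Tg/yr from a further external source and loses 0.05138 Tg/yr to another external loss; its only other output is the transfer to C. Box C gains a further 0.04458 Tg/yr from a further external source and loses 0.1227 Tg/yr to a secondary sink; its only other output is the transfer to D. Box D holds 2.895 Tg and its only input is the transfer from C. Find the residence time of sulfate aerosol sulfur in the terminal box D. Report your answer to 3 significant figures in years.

Box A: F(A→B) = (0.1364 + 0.04716) − 0.03298 = 0.15058 Tg/yr.
Box B: F(B→C) = (0.15058 + 0.1009) − 0.05138 = 0.20010 Tg/yr.
Box C: F(C→D) = (0.20010 + 0.04458) − 0.1227 = 0.12198 Tg/yr.
Box D throughput = its input = 0.12198 Tg/yr; τ = 2.895 / 0.12198 = 23.73 yr.

23.7 yr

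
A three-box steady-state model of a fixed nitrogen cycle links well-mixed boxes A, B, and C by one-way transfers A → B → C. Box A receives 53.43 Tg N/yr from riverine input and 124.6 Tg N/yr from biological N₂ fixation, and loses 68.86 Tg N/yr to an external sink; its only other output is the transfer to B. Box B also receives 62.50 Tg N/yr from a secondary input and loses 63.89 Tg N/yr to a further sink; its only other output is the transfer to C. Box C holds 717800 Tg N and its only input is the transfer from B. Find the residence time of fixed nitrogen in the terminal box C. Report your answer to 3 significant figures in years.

Box A: F(A→B) = (53.43 + 124.6) − 68.86 = 109.17 Tg N/yr.
Box B: F(B→C) = (109.17 + 62.50) − 63.89 = 107.78 Tg N/yr.
Box C throughput = its input = 107.78 Tg N/yr; τ = 717800 / 107.78 = 6660 yr.

6660 yr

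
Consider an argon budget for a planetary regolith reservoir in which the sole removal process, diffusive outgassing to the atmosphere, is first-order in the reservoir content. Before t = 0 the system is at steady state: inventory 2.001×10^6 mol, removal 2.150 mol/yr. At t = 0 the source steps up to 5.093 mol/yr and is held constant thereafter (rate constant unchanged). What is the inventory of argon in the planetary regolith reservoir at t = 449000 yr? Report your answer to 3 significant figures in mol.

The sink rate constant is k = F₀/M₀ = 2.150/2.001×10^6 = 1.074×10^-6 yr⁻¹.
Solving dM/dt = F₁ − kM with M(0) = M₀ gives M(t) = F₁/k + (M₀ − F₁/k)·e^(−kt).
F₁/k = 5.093/1.074×10^-6 = 4.7400×10^6 mol; kt = 1.074×10^-6 × 449000 = 0.4824, e^(−kt) = 0.6173.
M(449000) = 4.7400×10^6 + (2.001×10^6 − 4.7400×10^6) × 0.6173 = 4.7400×10^6 − 1.691×10^6 = 3.0493×10^6 mol.

3.05×10^6 mol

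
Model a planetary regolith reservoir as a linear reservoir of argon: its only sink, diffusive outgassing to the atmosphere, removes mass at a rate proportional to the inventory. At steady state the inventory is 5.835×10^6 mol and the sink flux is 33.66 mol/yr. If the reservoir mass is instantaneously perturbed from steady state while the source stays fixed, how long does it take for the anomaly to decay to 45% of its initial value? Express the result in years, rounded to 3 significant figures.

For a linear reservoir the anomaly decays as exp(−t/τ) with τ = M/F = 5.835×10^6/33.66 = 173400 yr.
exp(−t/τ) = 0.45 ⇒ t = −τ ln(0.45) = 173400 × 0.7985 = 138400 yr.

138000 yr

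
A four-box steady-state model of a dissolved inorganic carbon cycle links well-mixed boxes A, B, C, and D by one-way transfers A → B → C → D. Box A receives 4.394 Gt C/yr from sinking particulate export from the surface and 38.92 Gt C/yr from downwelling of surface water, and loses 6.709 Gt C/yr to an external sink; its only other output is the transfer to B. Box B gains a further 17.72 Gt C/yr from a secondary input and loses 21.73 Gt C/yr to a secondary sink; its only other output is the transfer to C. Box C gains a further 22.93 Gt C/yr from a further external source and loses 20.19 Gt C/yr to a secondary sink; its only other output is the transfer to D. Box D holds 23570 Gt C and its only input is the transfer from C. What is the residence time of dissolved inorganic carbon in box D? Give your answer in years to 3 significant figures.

Box A: F(A→B) = (4.394 + 38.92) − 6.709 = 36.605 Gt C/yr.
Box B: F(B→C) = (36.605 + 17.72) − 21.73 = 32.595 Gt C/yr.
Box C: F(C→D) = (32.595 + 22.93) − 20.19 = 35.335 Gt C/yr.
Box D throughput = its input = 35.335 Gt C/yr; τ = 23570 / 35.335 = 667.0 yr.

667 yr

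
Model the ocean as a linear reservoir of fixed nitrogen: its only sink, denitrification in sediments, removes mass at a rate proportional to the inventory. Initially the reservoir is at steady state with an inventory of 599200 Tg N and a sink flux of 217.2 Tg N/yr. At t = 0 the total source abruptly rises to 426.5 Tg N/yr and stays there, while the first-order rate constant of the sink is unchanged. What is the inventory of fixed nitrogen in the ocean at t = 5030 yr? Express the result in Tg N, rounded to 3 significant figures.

The sink rate constant is k = F₀/M₀ = 217.2/599200 = 0.0003625 yr⁻¹.
Solving dM/dt = F₁ − kM with M(0) = M₀ gives M(t) = F₁/k + (M₀ − F₁/k)·e^(−kt).
F₁/k = 426.5/0.0003625 = 1.1766×10^6 Tg N; kt = 0.0003625 × 5030 = 1.823, e^(−kt) = 0.1615.
M(5030) = 1.1766×10^6 + (599200 − 1.1766×10^6) × 0.1615 = 1.1766×10^6 − 93250 = 1.0834×10^6 Tg N.

1.08×10^6 Tg N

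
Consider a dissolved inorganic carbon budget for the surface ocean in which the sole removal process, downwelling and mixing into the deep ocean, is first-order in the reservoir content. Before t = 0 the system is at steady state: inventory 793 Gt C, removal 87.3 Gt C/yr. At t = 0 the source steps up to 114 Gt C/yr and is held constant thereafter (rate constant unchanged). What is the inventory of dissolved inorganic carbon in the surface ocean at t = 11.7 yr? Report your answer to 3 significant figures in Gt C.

969 Gt C

τ = M₀/F₀ = 793/87.3 = 9.084 yr; rate constant k = 1/τ.
New steady state M_∞ = F₁/k = F₁·τ = 114 × 9.084 = 1035.5 Gt C.
M(t) = M_∞ + (M₀ − M_∞)·e^(−t/τ); t/τ = 11.7/9.084 = 1.288, so e^(−t/τ) = 0.2758.
M(t) = 1035.5 − 242.5 × 0.2758 = 968.64 Gt C.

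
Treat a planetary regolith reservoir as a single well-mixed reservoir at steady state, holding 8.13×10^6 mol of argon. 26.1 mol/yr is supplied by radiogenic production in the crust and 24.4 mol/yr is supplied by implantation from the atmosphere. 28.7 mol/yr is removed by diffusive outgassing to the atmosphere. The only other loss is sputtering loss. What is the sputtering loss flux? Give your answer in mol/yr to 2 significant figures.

At steady state ΣF_in = ΣF_out.
ΣF_in = 26.1 + 24.4 = 50.500 mol/yr.
Sputtering loss flux = ΣF_in − (28.7) = 50.500 − 28.70 = 21.80 mol/yr.

22 mol/yr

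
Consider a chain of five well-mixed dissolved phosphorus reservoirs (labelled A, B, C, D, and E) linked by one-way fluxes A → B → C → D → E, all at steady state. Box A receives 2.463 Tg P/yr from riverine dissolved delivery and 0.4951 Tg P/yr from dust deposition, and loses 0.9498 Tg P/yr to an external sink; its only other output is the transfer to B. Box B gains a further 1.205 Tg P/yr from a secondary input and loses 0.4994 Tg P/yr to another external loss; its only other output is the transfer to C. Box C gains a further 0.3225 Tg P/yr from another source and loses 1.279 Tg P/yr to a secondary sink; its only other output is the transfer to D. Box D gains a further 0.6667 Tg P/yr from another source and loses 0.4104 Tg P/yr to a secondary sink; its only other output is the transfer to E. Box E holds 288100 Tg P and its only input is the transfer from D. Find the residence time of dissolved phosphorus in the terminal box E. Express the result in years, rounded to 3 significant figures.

143000 yr

Box A: F(A→B) = (2.463 + 0.4951) − 0.9498 = 2.0083 Tg P/yr.
Box B: F(B→C) = (2.0083 + 1.205) − 0.4994 = 2.7139 Tg P/yr.
Box C: F(C→D) = (2.7139 + 0.3225) − 1.279 = 1.7574 Tg P/yr.
Box D: F(D→E) = (1.7574 + 0.6667) − 0.4104 = 2.0137 Tg P/yr.
Box E throughput = its input = 2.0137 Tg P/yr; τ = 288100 / 2.0137 = 143100 yr.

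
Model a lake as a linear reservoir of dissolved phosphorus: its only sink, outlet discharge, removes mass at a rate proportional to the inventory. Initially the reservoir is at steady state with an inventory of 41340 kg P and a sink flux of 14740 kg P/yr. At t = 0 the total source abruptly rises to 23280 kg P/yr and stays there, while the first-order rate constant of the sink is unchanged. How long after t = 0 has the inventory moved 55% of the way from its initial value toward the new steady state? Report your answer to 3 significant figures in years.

2.24 yr

τ = M₀/F₀ = 41340/14740 = 2.805 yr.
The remaining gap fraction is e^(−t/τ); 55% covered ⇒ e^(−t/τ) = 0.450.
t = −τ ln(0.450) = 2.805 × 0.7985 = 2.240 yr.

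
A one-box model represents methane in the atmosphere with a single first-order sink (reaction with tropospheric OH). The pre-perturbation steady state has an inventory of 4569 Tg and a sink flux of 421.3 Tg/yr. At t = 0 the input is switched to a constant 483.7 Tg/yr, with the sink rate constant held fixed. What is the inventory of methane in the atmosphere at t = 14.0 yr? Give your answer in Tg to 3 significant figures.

τ = M₀/F₀ = 4569/421.3 = 10.85 yr; rate constant k = 1/τ.
New steady state M_∞ = F₁/k = F₁·τ = 483.7 × 10.85 = 5245.7 Tg.
M(t) = M_∞ + (M₀ − M_∞)·e^(−t/τ); t/τ = 14.0/10.85 = 1.291, so e^(−t/τ) = 0.2750.
M(t) = 5245.7 − 676.7 × 0.2750 = 5059.6 Tg.

5060 Tg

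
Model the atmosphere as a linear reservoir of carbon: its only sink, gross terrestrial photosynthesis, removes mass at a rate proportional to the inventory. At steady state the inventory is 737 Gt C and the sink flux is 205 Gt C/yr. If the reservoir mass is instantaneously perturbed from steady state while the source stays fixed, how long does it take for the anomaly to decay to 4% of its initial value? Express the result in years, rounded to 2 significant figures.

12 yr

For a linear reservoir the anomaly decays as exp(−t/τ) with τ = M/F = 737/205 = 3.595 yr.
exp(−t/τ) = 0.04 ⇒ t = −τ ln(0.04) = 3.595 × 3.219 = 11.57 yr.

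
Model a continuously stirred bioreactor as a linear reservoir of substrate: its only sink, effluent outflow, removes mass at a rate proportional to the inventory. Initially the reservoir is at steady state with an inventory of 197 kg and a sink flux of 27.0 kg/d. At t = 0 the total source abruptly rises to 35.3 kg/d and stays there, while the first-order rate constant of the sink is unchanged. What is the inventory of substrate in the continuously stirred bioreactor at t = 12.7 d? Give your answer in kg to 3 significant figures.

247 kg

Residence time τ = M₀/F₀ = 7.296 d. The eventual steady state is M_∞ = M₀·(F₁/F₀) = 197 × 35.3/27.0 = 257.56 kg.
The anomaly ΔM(t) = M(t) − M_∞ decays as ΔM₀·e^(−t/τ) with ΔM₀ = 197 − 257.56 = −60.56 kg.
At t = 12.7 d, e^(−t/τ) = e^(−1.741) = 0.1754, so ΔM = −10.62 kg and M = 257.56 − 10.62 = 246.94 kg.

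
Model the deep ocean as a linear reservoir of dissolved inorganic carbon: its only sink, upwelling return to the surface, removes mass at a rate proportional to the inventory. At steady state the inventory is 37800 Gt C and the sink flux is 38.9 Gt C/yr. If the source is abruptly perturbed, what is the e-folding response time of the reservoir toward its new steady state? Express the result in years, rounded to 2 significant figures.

970 yr

For a linear reservoir the response time equals the residence time τ = M/F.
τ = 37800 / 38.9 = 971.7 yr.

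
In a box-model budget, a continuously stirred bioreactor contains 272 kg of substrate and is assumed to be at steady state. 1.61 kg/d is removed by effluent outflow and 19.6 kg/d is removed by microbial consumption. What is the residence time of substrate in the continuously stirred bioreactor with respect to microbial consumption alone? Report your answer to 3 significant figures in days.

Residence time with respect to a single sink: τ = M / F_sink.
τ = 272 / 19.6 = 13.88 d.

13.9 d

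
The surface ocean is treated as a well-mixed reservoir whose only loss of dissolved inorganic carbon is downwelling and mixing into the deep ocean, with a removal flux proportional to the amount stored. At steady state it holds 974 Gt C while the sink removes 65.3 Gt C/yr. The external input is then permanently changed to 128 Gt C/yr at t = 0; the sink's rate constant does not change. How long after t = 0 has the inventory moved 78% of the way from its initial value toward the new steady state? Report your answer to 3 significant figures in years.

τ = M₀/F₀ = 974/65.3 = 14.92 yr.
The remaining gap fraction is e^(−t/τ); 78% covered ⇒ e^(−t/τ) = 0.220.
t = −τ ln(0.220) = 14.92 × 1.514 = 22.58 yr.

22.6 yr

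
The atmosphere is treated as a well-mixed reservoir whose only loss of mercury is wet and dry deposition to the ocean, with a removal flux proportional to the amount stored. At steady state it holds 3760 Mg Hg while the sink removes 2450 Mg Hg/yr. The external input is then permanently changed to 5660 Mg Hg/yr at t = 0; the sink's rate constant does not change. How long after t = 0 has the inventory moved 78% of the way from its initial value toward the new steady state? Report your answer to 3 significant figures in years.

τ = M₀/F₀ = 3760/2450 = 1.535 yr.
The remaining gap fraction is e^(−t/τ); 78% covered ⇒ e^(−t/τ) = 0.220.
t = −τ ln(0.220) = 1.535 × 1.514 = 2.324 yr.

2.32 yr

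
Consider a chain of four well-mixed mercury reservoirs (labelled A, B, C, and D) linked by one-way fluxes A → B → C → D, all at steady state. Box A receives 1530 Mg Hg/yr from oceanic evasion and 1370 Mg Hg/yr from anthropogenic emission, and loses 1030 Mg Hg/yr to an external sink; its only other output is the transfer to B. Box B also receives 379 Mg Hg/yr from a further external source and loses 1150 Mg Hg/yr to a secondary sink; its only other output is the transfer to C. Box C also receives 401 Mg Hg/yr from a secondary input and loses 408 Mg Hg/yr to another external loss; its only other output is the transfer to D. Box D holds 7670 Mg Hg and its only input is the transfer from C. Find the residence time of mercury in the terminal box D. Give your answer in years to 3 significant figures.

Box A: F(A→B) = (1530 + 1370) − 1030 = 1870.0 Mg Hg/yr.
Box B: F(B→C) = (1870.0 + 379) − 1150 = 1099.0 Mg Hg/yr.
Box C: F(C→D) = (1099.0 + 401) − 408 = 1092.0 Mg Hg/yr.
Box D throughput = its input = 1092.0 Mg Hg/yr; τ = 7670 / 1092.0 = 7.024 yr.

7.02 yr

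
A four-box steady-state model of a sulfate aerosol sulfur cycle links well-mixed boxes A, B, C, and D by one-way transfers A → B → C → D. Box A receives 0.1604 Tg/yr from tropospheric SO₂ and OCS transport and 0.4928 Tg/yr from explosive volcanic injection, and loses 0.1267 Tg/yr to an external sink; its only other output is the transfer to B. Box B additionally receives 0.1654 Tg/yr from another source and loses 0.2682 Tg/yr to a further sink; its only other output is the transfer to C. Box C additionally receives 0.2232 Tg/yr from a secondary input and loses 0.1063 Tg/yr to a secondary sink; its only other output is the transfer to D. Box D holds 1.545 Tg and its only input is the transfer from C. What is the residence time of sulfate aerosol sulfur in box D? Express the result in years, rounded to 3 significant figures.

2.86 yr

Box A: F(A→B) = (0.1604 + 0.4928) − 0.1267 = 0.52650 Tg/yr.
Box B: F(B→C) = (0.52650 + 0.1654) − 0.2682 = 0.42370 Tg/yr.
Box C: F(C→D) = (0.42370 + 0.2232) − 0.1063 = 0.54060 Tg/yr.
Box D throughput = its input = 0.54060 Tg/yr; τ = 1.545 / 0.54060 = 2.858 yr.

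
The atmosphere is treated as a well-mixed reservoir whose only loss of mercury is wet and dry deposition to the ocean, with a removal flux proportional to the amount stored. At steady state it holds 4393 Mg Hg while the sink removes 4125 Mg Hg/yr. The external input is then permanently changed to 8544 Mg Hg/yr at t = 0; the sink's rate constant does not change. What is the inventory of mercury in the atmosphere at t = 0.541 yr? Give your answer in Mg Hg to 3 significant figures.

6270 Mg Hg

The sink rate constant is k = F₀/M₀ = 4125/4393 = 0.9390 yr⁻¹.
Solving dM/dt = F₁ − kM with M(0) = M₀ gives M(t) = F₁/k + (M₀ − F₁/k)·e^(−kt).
F₁/k = 8544/0.9390 = 9099.1 Mg Hg; kt = 0.9390 × 0.541 = 0.5080, e^(−kt) = 0.6017.
M(0.541) = 9099.1 + (4393 − 9099.1) × 0.6017 = 9099.1 − 2832 = 6267.4 Mg Hg.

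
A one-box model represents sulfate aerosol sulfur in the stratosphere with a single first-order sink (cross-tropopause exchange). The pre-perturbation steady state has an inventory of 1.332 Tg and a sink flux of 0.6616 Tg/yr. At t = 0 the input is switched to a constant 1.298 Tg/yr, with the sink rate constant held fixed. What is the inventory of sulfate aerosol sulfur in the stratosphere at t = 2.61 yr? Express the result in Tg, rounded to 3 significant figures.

2.26 Tg

Residence time τ = M₀/F₀ = 2.013 yr. The eventual steady state is M_∞ = M₀·(F₁/F₀) = 1.332 × 1.298/0.6616 = 2.6133 Tg.
The anomaly ΔM(t) = M(t) − M_∞ decays as ΔM₀·e^(−t/τ) with ΔM₀ = 1.332 − 2.6133 = −1.281 Tg.
At t = 2.61 yr, e^(−t/τ) = e^(−1.296) = 0.2735, so ΔM = −0.3505 Tg and M = 2.6133 − 0.3505 = 2.2628 Tg.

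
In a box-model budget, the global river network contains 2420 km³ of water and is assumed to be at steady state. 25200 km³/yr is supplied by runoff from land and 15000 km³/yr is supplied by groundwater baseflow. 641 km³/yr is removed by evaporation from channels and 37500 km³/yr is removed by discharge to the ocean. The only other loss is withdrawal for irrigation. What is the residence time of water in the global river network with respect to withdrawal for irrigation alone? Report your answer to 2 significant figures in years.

At steady state ΣF_in = ΣF_out.
ΣF_in = 25200 + 15000 = 40200 km³/yr.
Withdrawal for irrigation flux = ΣF_in − (641 + 37500) = 40200 − 38140 = 2059 km³/yr.
τ = M / F = 2420 / 2059 = 1.175 yr.

1.2 yr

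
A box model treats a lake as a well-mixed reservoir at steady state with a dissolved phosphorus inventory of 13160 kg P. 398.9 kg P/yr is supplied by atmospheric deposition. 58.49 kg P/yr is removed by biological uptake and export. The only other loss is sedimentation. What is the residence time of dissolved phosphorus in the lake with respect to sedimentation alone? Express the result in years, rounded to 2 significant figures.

At steady state ΣF_in = ΣF_out.
ΣF_in = 398.90 kg P/yr.
Sedimentation flux = ΣF_in − (58.49) = 398.90 − 58.49 = 340.4 kg P/yr.
τ = M / F = 13160 / 340.4 = 38.66 yr.

39 yr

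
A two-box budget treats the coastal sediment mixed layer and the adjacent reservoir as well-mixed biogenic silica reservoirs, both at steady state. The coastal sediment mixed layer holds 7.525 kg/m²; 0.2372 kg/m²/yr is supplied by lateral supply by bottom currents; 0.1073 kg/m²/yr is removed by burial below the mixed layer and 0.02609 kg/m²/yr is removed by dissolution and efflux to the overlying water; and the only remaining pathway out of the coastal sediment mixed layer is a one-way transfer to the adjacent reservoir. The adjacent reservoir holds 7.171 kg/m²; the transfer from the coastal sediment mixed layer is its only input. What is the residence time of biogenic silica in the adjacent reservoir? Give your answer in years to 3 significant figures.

Balance the coastal sediment mixed layer: ΣF_in = 0.23720 kg/m²/yr.
Transfer to the adjacent reservoir = ΣF_in − (0.1073 + 0.02609) = 0.10381 kg/m²/yr.
At steady state the output of the adjacent reservoir equals its input, 0.10381 kg/m²/yr.
τ = M / F = 7.171 / 0.10381 = 69.08 yr.

69.1 yr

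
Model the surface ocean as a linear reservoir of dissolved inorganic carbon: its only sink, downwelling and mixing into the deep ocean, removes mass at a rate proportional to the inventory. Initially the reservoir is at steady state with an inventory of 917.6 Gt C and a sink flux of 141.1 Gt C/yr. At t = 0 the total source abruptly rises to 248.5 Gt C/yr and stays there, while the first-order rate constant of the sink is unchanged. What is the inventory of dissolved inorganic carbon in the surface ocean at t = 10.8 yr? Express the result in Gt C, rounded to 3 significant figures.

τ = M₀/F₀ = 917.6/141.1 = 6.503 yr; rate constant k = 1/τ.
New steady state M_∞ = F₁/k = F₁·τ = 248.5 × 6.503 = 1616.0 Gt C.
M(t) = M_∞ + (M₀ − M_∞)·e^(−t/τ); t/τ = 10.8/6.503 = 1.661, so e^(−t/τ) = 0.1900.
M(t) = 1616.0 − 698.4 × 0.1900 = 1483.3 Gt C.

1480 Gt C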